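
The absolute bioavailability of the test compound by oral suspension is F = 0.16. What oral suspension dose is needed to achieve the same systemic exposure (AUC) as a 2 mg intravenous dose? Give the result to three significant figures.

For equal systemic exposure: F × D_ev = D_iv
D_ev = D_iv / F = 2 / 0.16 = 12.5 mg

D_oral = 12.5 mg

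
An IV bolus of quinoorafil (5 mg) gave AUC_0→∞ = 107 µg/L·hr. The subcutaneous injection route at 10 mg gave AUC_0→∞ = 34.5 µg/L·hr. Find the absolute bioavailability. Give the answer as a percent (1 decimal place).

F = 16.1%

F = (AUC_ev / D_ev) / (AUC_iv / D_iv)
  = (34.5/10) / (107/5)
  = 3.45 / 21.4 = 0.1612
  = 16.12%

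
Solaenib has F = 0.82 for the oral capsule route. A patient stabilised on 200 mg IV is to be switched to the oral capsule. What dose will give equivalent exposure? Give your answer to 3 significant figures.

For equal systemic exposure: F × D_ev = D_iv
D_ev = D_iv / F = 200 / 0.82 = 243.902 mg

D_oral = 244 mg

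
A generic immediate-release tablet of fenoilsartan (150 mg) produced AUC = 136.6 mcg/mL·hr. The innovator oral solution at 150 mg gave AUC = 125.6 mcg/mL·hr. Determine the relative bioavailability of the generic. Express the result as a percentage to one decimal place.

F_rel = 108.8%

F_rel = (AUC_test/D_test) / (AUC_ref/D_ref)
      = (136.6/150) / (125.6/150)
      = 0.910667 / 0.837333 = 1.0876 = 108.76%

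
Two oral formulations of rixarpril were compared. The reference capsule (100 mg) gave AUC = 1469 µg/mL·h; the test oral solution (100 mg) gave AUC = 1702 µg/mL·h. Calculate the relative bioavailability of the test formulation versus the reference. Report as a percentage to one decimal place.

F_rel = (AUC_test/D_test) / (AUC_ref/D_ref)
      = (1702/100) / (1469/100)
      = 17.02 / 14.69 = 1.1586 = 115.86%

F_rel = 115.9%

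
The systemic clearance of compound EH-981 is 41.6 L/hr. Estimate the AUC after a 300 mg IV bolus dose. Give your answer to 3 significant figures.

AUC = 7.21 mg/L·hr

AUC_0→∞ = Dose_iv / CL
        = 300 / 41.6 = 7.21154 mg/L·hr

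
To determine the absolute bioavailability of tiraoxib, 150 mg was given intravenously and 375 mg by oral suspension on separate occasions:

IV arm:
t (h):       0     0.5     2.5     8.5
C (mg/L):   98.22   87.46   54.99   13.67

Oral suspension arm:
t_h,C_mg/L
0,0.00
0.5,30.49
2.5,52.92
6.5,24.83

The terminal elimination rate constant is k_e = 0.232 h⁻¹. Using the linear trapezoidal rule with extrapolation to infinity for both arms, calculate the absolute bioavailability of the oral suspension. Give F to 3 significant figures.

F = 0.312

Trapezoidal AUC_0→8.5 (IV):
  [0→0.5]: (98.22+87.46)/2 × 0.5 = 46.42
  [0.5→2.5]: (87.46+54.99)/2 × 2 = 142.45
  [2.5→8.5]: (54.99+13.67)/2 × 6 = 205.98
  Sum = 394.85 mg/L·h
IV tail: 13.67/0.232 = 58.922; AUC_iv,0→∞ = 394.85 + 58.922 = 453.772 mg/L·h
Trapezoidal AUC_0→6.5 (oral suspension):
  [0→0.5]: (0.00+30.49)/2 × 0.5 = 7.6225
  [0.5→2.5]: (30.49+52.92)/2 × 2 = 83.41
  [2.5→6.5]: (52.92+24.83)/2 × 4 = 155.5
  Sum = 246.5325 mg/L·h
oral suspension tail: 24.83/0.232 = 107.026; AUC_ev,0→∞ = 246.5325 + 107.026 = 353.5585 mg/L·h
F = (AUC_ev/D_ev)/(AUC_iv/D_iv) = (353.5585/375)/(453.772/150) = 0.942823/3.02515 = 0.3117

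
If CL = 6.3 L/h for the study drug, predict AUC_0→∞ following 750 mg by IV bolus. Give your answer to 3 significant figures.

AUC = 119 mg/L·h

AUC_0→∞ = Dose_iv / CL
        = 750 / 6.3 = 119.048 mg/L·h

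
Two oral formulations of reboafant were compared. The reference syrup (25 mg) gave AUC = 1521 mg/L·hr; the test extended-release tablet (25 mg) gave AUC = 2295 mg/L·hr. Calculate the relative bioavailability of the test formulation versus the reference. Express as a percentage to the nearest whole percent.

F_rel = (AUC_test/D_test) / (AUC_ref/D_ref)
      = (2295/25) / (1521/25)
      = 91.8 / 60.84 = 1.5089 = 150.89%

F_rel = 151%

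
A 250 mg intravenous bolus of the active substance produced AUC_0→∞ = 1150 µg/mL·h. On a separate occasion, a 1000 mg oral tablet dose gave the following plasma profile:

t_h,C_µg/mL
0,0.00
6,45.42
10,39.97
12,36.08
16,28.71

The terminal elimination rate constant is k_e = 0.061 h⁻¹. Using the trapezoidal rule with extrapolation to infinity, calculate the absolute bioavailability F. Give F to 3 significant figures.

F = 0.214

Trapezoidal AUC_0→16 (oral tablet):
  [0→6]: (0.00+45.42)/2 × 6 = 136.26
  [6→10]: (45.42+39.97)/2 × 4 = 170.78
  [10→12]: (39.97+36.08)/2 × 2 = 76.05
  [12→16]: (36.08+28.71)/2 × 4 = 129.58
  Sum = 512.67 µg/mL·h
Tail: C_last/k_e = 28.71/0.061 = 470.656
AUC_0→∞ (oral tablet) = 512.67 + 470.656 = 983.326 µg/mL·h
F = (AUC_ev/D_ev)/(AUC_iv/D_iv) = (983.326/1000)/(1150/250) = 0.983326/4.6 = 0.2138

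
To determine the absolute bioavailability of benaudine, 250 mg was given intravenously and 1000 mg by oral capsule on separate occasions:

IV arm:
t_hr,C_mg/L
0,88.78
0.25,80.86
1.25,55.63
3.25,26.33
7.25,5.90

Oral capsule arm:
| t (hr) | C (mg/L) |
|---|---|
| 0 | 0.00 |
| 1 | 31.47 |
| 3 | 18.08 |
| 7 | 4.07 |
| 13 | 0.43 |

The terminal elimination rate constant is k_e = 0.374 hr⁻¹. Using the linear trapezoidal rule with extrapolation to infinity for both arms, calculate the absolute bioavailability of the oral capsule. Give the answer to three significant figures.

F = 0.123

Trapezoidal AUC_0→7.25 (IV):
  [0→0.25]: (88.78+80.86)/2 × 0.25 = 21.205
  [0.25→1.25]: (80.86+55.63)/2 × 1 = 68.245
  [1.25→3.25]: (55.63+26.33)/2 × 2 = 81.96
  [3.25→7.25]: (26.33+5.90)/2 × 4 = 64.46
  Sum = 235.87 mg/L·hr
IV tail: 5.90/0.374 = 15.775; AUC_iv,0→∞ = 235.87 + 15.775 = 251.645 mg/L·hr
Trapezoidal AUC_0→13 (oral capsule):
  [0→1]: (0.00+31.47)/2 × 1 = 15.735
  [1→3]: (31.47+18.08)/2 × 2 = 49.55
  [3→7]: (18.08+4.07)/2 × 4 = 44.3
  [7→13]: (4.07+0.43)/2 × 6 = 13.5
  Sum = 123.085 mg/L·hr
oral capsule tail: 0.43/0.374 = 1.150; AUC_ev,0→∞ = 123.085 + 1.150 = 124.235 mg/L·hr
F = (AUC_ev/D_ev)/(AUC_iv/D_iv) = (124.235/1000)/(251.645/250) = 0.124235/1.00658 = 0.1234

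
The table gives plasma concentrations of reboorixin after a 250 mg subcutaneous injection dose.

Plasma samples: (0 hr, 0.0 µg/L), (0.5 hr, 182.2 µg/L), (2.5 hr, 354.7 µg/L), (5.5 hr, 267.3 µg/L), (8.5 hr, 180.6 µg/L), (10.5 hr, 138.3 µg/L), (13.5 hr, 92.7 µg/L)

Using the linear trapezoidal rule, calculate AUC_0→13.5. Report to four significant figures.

AUC = 2853 µg/L·hr

Trapezoidal AUC_0→13.5:
  [0→0.5]: (0.0+182.2)/2 × 0.5 = 45.55
  [0.5→2.5]: (182.2+354.7)/2 × 2 = 536.9
  [2.5→5.5]: (354.7+267.3)/2 × 3 = 933.0
  [5.5→8.5]: (267.3+180.6)/2 × 3 = 671.85
  [8.5→10.5]: (180.6+138.3)/2 × 2 = 318.9
  [10.5→13.5]: (138.3+92.7)/2 × 3 = 346.5
  Sum = 2852.7 µg/L·hr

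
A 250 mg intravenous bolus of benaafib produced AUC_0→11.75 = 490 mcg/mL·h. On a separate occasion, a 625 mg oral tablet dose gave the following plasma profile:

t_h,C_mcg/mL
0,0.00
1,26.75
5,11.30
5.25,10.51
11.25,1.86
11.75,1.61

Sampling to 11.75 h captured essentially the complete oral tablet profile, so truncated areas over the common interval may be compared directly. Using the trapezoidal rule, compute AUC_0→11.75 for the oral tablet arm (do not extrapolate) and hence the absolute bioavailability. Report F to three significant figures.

F = 0.106

Trapezoidal AUC_0→11.75 (oral tablet):
  [0→1]: (0.00+26.75)/2 × 1 = 13.375
  [1→5]: (26.75+11.30)/2 × 4 = 76.1
  [5→5.25]: (11.30+10.51)/2 × 0.25 = 2.72625
  [5.25→11.25]: (10.51+1.86)/2 × 6 = 37.11
  [11.25→11.75]: (1.86+1.61)/2 × 0.5 = 0.8675
  Sum = 130.17875 mcg/mL·h
F = (AUC_ev/D_ev)/(AUC_iv/D_iv) = (130.17875/625)/(490/250) = 0.208286/1.96 = 0.1063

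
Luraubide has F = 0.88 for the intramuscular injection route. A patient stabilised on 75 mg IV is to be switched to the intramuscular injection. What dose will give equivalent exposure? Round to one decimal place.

D_intramuscular = 85.2 mg

For equal systemic exposure: F × D_ev = D_iv
D_ev = D_iv / F = 75 / 0.88 = 85.2273 mg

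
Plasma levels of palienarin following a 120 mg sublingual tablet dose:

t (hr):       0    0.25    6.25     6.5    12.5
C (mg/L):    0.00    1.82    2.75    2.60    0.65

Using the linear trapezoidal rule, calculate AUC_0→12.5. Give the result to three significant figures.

Trapezoidal AUC_0→12.5:
  [0→0.25]: (0.00+1.82)/2 × 0.25 = 0.2275
  [0.25→6.25]: (1.82+2.75)/2 × 6 = 13.71
  [6.25→6.5]: (2.75+2.60)/2 × 0.25 = 0.66875
  [6.5→12.5]: (2.60+0.65)/2 × 6 = 9.75
  Sum = 24.35625 mg/L·hr

AUC = 24.4 mg/L·hr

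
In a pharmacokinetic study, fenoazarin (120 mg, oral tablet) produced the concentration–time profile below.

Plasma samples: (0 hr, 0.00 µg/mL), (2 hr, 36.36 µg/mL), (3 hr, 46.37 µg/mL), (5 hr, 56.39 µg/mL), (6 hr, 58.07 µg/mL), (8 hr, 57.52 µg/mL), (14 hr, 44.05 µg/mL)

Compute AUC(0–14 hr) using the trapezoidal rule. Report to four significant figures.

AUC = 658.0 µg/mL·hr

Trapezoidal AUC_0→14:
  [0→2]: (0.00+36.36)/2 × 2 = 36.36
  [2→3]: (36.36+46.37)/2 × 1 = 41.365
  [3→5]: (46.37+56.39)/2 × 2 = 102.76
  [5→6]: (56.39+58.07)/2 × 1 = 57.23
  [6→8]: (58.07+57.52)/2 × 2 = 115.59
  [8→14]: (57.52+44.05)/2 × 6 = 304.71
  Sum = 658.015 µg/mL·hr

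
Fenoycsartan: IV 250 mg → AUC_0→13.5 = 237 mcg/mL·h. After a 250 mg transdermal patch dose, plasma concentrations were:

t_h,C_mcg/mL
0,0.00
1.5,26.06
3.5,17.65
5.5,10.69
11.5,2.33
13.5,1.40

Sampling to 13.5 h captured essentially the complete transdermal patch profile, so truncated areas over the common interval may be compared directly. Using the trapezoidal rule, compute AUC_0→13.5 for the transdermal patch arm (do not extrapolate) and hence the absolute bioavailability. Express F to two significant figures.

F = 0.57

Trapezoidal AUC_0→13.5 (transdermal patch):
  [0→1.5]: (0.00+26.06)/2 × 1.5 = 19.545
  [1.5→3.5]: (26.06+17.65)/2 × 2 = 43.71
  [3.5→5.5]: (17.65+10.69)/2 × 2 = 28.34
  [5.5→11.5]: (10.69+2.33)/2 × 6 = 39.06
  [11.5→13.5]: (2.33+1.40)/2 × 2 = 3.73
  Sum = 134.385 mcg/mL·h
F = (AUC_ev/D_ev)/(AUC_iv/D_iv) = (134.385/250)/(237/250) = 0.53754/0.948 = 0.5670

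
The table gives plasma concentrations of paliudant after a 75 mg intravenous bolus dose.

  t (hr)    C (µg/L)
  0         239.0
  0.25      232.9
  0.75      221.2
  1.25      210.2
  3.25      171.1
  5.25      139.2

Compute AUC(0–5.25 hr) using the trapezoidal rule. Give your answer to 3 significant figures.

AUC = 972 µg/L·hr

Trapezoidal AUC_0→5.25:
  [0→0.25]: (239.0+232.9)/2 × 0.25 = 58.9875
  [0.25→0.75]: (232.9+221.2)/2 × 0.5 = 113.525
  [0.75→1.25]: (221.2+210.2)/2 × 0.5 = 107.85
  [1.25→3.25]: (210.2+171.1)/2 × 2 = 381.3
  [3.25→5.25]: (171.1+139.2)/2 × 2 = 310.3
  Sum = 971.9625 µg/L·hr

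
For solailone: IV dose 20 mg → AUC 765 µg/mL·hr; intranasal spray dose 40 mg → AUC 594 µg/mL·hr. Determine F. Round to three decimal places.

F = (AUC_ev / D_ev) / (AUC_iv / D_iv)
  = (594/40) / (765/20)
  = 14.85 / 38.25 = 0.3882

F = 0.388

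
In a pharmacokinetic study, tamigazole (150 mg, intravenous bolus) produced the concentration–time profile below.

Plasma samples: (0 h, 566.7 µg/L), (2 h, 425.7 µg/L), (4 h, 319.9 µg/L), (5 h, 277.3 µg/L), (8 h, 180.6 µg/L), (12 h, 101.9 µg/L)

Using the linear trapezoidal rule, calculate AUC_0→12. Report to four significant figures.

Trapezoidal AUC_0→12:
  [0→2]: (566.7+425.7)/2 × 2 = 992.4
  [2→4]: (425.7+319.9)/2 × 2 = 745.6
  [4→5]: (319.9+277.3)/2 × 1 = 298.6
  [5→8]: (277.3+180.6)/2 × 3 = 686.85
  [8→12]: (180.6+101.9)/2 × 4 = 565.0
  Sum = 3288.45 µg/L·h

AUC = 3288 µg/L·h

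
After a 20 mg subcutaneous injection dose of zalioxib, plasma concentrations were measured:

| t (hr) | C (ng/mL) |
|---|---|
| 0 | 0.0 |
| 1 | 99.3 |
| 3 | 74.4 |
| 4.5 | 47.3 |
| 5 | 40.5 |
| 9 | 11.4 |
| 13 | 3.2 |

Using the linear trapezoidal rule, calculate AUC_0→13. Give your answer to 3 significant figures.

Trapezoidal AUC_0→13:
  [0→1]: (0.0+99.3)/2 × 1 = 49.65
  [1→3]: (99.3+74.4)/2 × 2 = 173.7
  [3→4.5]: (74.4+47.3)/2 × 1.5 = 91.275
  [4.5→5]: (47.3+40.5)/2 × 0.5 = 21.95
  [5→9]: (40.5+11.4)/2 × 4 = 103.8
  [9→13]: (11.4+3.2)/2 × 4 = 29.2
  Sum = 469.575 ng/mL·hr

AUC = 470 ng/mL·hr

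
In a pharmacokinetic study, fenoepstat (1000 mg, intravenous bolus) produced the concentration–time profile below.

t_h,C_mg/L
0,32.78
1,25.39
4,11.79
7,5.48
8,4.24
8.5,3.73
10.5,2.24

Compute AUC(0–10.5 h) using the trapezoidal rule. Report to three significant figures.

AUC = 124 mg/L·h

Trapezoidal AUC_0→10.5:
  [0→1]: (32.78+25.39)/2 × 1 = 29.085
  [1→4]: (25.39+11.79)/2 × 3 = 55.77
  [4→7]: (11.79+5.48)/2 × 3 = 25.905
  [7→8]: (5.48+4.24)/2 × 1 = 4.86
  [8→8.5]: (4.24+3.73)/2 × 0.5 = 1.9925
  [8.5→10.5]: (3.73+2.24)/2 × 2 = 5.97
  Sum = 123.5825 mg/L·h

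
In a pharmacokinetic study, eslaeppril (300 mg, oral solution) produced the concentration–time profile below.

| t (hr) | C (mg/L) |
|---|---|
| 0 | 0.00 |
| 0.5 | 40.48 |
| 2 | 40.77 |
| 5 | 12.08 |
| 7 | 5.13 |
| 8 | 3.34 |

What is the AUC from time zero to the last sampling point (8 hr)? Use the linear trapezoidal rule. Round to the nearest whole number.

AUC = 172 mg/L·hr

Trapezoidal AUC_0→8:
  [0→0.5]: (0.00+40.48)/2 × 0.5 = 10.12
  [0.5→2]: (40.48+40.77)/2 × 1.5 = 60.9375
  [2→5]: (40.77+12.08)/2 × 3 = 79.275
  [5→7]: (12.08+5.13)/2 × 2 = 17.21
  [7→8]: (5.13+3.34)/2 × 1 = 4.235
  Sum = 171.7775 mg/L·hr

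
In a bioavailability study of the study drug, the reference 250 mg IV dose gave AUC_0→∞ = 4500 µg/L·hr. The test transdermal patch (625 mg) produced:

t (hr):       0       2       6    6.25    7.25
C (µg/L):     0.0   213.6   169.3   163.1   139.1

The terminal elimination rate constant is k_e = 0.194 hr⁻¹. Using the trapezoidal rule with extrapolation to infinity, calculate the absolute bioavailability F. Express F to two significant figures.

F = 0.17

Trapezoidal AUC_0→7.25 (transdermal patch):
  [0→2]: (0.0+213.6)/2 × 2 = 213.6
  [2→6]: (213.6+169.3)/2 × 4 = 765.8
  [6→6.25]: (169.3+163.1)/2 × 0.25 = 41.55
  [6.25→7.25]: (163.1+139.1)/2 × 1 = 151.1
  Sum = 1172.05 µg/L·hr
Tail: C_last/k_e = 139.1/0.194 = 717.010
AUC_0→∞ (transdermal patch) = 1172.05 + 717.010 = 1889.06 µg/L·hr
F = (AUC_ev/D_ev)/(AUC_iv/D_iv) = (1889.06/625)/(4500/250) = 3.022496/18 = 0.1679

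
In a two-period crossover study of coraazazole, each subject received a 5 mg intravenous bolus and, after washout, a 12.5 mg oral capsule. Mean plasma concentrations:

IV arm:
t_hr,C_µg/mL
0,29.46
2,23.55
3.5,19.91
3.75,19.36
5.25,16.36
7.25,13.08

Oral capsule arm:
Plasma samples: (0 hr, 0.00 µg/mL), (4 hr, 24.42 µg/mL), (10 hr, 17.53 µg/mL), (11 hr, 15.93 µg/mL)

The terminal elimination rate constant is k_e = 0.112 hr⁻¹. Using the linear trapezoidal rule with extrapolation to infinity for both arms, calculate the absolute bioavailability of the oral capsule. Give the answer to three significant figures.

Trapezoidal AUC_0→7.25 (IV):
  [0→2]: (29.46+23.55)/2 × 2 = 53.01
  [2→3.5]: (23.55+19.91)/2 × 1.5 = 32.595
  [3.5→3.75]: (19.91+19.36)/2 × 0.25 = 4.90875
  [3.75→5.25]: (19.36+16.36)/2 × 1.5 = 26.79
  [5.25→7.25]: (16.36+13.08)/2 × 2 = 29.44
  Sum = 146.74375 µg/mL·hr
IV tail: 13.08/0.112 = 116.786; AUC_iv,0→∞ = 146.74375 + 116.786 = 263.52975 µg/mL·hr
Trapezoidal AUC_0→11 (oral capsule):
  [0→4]: (0.00+24.42)/2 × 4 = 48.84
  [4→10]: (24.42+17.53)/2 × 6 = 125.85
  [10→11]: (17.53+15.93)/2 × 1 = 16.73
  Sum = 191.42 µg/mL·hr
oral capsule tail: 15.93/0.112 = 142.232; AUC_ev,0→∞ = 191.42 + 142.232 = 333.652 µg/mL·hr
F = (AUC_ev/D_ev)/(AUC_iv/D_iv) = (333.652/12.5)/(263.52975/5) = 26.69216/52.70595 = 0.5064

F = 0.506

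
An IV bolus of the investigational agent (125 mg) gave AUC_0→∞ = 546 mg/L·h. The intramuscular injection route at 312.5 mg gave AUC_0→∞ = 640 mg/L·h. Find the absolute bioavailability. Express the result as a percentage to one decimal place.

F = 46.9%

F = (AUC_ev / D_ev) / (AUC_iv / D_iv)
  = (640/312.5) / (546/125)
  = 2.048 / 4.368 = 0.4689
  = 46.89%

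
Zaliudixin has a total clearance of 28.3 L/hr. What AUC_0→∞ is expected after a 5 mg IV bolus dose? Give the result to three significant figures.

AUC = 0.177 mg/L·hr

AUC_0→∞ = Dose_iv / CL
        = 5 / 28.3 = 0.176678 mg/L·hr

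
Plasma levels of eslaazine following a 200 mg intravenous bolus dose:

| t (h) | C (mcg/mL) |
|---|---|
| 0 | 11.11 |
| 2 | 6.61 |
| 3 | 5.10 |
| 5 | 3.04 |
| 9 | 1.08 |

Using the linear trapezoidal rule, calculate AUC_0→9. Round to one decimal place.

AUC = 40.0 mcg/mL·h

Trapezoidal AUC_0→9:
  [0→2]: (11.11+6.61)/2 × 2 = 17.72
  [2→3]: (6.61+5.10)/2 × 1 = 5.855
  [3→5]: (5.10+3.04)/2 × 2 = 8.14
  [5→9]: (3.04+1.08)/2 × 4 = 8.24
  Sum = 39.955 mcg/mL·h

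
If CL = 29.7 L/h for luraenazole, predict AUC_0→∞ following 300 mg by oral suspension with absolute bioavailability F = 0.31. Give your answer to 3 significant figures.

AUC_0→∞ = F × Dose / CL
        = 0.31 × 300 / 29.7 = 3.13131 mg/L·h

AUC = 3.13 mg/L·h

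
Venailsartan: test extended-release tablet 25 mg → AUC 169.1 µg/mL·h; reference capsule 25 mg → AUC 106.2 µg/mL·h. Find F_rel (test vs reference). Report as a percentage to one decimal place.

F_rel = (AUC_test/D_test) / (AUC_ref/D_ref)
      = (169.1/25) / (106.2/25)
      = 6.764 / 4.248 = 1.5923 = 159.23%

F_rel = 159.2%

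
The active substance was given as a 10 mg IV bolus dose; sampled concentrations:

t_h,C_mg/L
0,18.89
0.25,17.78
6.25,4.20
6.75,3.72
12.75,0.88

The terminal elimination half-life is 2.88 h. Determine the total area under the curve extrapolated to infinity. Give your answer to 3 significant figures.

Trapezoidal AUC_0→12.75:
  [0→0.25]: (18.89+17.78)/2 × 0.25 = 4.58375
  [0.25→6.25]: (17.78+4.20)/2 × 6 = 65.94
  [6.25→6.75]: (4.20+3.72)/2 × 0.5 = 1.98
  [6.75→12.75]: (3.72+0.88)/2 × 6 = 13.8
  Sum = 86.30375 mg/L·h
k_e = ln2 / t½ = 0.693147 / 2.88 = 0.2407 h^-1
Extrapolated tail: C_last / k_e = 0.88 / 0.2407 = 3.656
AUC_0→∞ = 86.30375 + 3.656 = 89.95975 mg/L·h

AUC = 90.0 mg/L·h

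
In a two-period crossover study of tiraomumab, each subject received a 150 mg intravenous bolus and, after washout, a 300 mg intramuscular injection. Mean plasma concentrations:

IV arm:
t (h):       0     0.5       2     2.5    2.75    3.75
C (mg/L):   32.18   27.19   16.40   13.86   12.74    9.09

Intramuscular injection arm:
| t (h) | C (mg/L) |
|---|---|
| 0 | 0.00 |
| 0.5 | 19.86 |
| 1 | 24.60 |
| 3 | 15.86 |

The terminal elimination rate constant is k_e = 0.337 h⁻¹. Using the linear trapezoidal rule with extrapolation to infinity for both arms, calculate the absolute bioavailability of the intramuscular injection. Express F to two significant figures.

F = 0.54

Trapezoidal AUC_0→3.75 (IV):
  [0→0.5]: (32.18+27.19)/2 × 0.5 = 14.8425
  [0.5→2]: (27.19+16.40)/2 × 1.5 = 32.6925
  [2→2.5]: (16.40+13.86)/2 × 0.5 = 7.565
  [2.5→2.75]: (13.86+12.74)/2 × 0.25 = 3.325
  [2.75→3.75]: (12.74+9.09)/2 × 1 = 10.915
  Sum = 69.34 mg/L·h
IV tail: 9.09/0.337 = 26.973; AUC_iv,0→∞ = 69.34 + 26.973 = 96.313 mg/L·h
Trapezoidal AUC_0→3 (intramuscular injection):
  [0→0.5]: (0.00+19.86)/2 × 0.5 = 4.965
  [0.5→1]: (19.86+24.60)/2 × 0.5 = 11.115
  [1→3]: (24.60+15.86)/2 × 2 = 40.46
  Sum = 56.54 mg/L·h
intramuscular injection tail: 15.86/0.337 = 47.062; AUC_ev,0→∞ = 56.54 + 47.062 = 103.602 mg/L·h
F = (AUC_ev/D_ev)/(AUC_iv/D_iv) = (103.602/300)/(96.313/150) = 0.34534/0.642087 = 0.5378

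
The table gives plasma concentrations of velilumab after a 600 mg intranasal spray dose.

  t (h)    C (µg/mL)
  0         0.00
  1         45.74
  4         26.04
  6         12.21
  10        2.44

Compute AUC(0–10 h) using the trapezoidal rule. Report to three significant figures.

Trapezoidal AUC_0→10:
  [0→1]: (0.00+45.74)/2 × 1 = 22.87
  [1→4]: (45.74+26.04)/2 × 3 = 107.67
  [4→6]: (26.04+12.21)/2 × 2 = 38.25
  [6→10]: (12.21+2.44)/2 × 4 = 29.3
  Sum = 198.09 µg/mL·h

AUC = 198 µg/mL·h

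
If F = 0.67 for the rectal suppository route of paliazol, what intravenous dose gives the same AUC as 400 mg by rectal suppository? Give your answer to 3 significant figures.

Systemic exposure from an extravascular dose = F × D_ev, so the equivalent IV dose is F × D_ev.
D_iv = F × D_ev = 0.67 × 400 = 268 mg

D_iv = 268 mg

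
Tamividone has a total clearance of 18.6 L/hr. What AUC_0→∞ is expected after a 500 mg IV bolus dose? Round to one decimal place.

AUC_0→∞ = Dose_iv / CL
        = 500 / 18.6 = 26.8817 mg/L·hr

AUC = 26.9 mg/L·hr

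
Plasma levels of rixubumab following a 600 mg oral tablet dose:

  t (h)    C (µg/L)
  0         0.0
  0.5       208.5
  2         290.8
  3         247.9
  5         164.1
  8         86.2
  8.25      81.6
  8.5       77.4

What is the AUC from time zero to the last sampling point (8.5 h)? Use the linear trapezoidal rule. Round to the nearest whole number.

AUC = 1524 µg/L·h

Trapezoidal AUC_0→8.5:
  [0→0.5]: (0.0+208.5)/2 × 0.5 = 52.125
  [0.5→2]: (208.5+290.8)/2 × 1.5 = 374.475
  [2→3]: (290.8+247.9)/2 × 1 = 269.35
  [3→5]: (247.9+164.1)/2 × 2 = 412.0
  [5→8]: (164.1+86.2)/2 × 3 = 375.45
  [8→8.25]: (86.2+81.6)/2 × 0.25 = 20.975
  [8.25→8.5]: (81.6+77.4)/2 × 0.25 = 19.875
  Sum = 1524.25 µg/L·h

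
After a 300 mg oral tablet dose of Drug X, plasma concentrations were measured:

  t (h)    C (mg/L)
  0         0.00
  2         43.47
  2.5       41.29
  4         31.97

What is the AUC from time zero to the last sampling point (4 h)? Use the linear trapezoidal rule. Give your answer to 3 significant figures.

AUC = 120 mg/L·h

Trapezoidal AUC_0→4:
  [0→2]: (0.00+43.47)/2 × 2 = 43.47
  [2→2.5]: (43.47+41.29)/2 × 0.5 = 21.19
  [2.5→4]: (41.29+31.97)/2 × 1.5 = 54.945
  Sum = 119.605 mg/L·h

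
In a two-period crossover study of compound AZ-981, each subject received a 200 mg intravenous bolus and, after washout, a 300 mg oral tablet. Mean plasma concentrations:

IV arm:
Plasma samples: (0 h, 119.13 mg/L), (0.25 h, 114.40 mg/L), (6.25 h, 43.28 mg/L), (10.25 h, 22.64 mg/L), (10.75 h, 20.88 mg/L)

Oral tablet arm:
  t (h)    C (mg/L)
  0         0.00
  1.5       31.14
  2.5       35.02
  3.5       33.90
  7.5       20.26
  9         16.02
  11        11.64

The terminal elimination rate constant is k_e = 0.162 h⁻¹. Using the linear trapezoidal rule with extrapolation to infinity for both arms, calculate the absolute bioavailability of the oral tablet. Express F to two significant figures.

F = 0.28

Trapezoidal AUC_0→10.75 (IV):
  [0→0.25]: (119.13+114.40)/2 × 0.25 = 29.19125
  [0.25→6.25]: (114.40+43.28)/2 × 6 = 473.04
  [6.25→10.25]: (43.28+22.64)/2 × 4 = 131.84
  [10.25→10.75]: (22.64+20.88)/2 × 0.5 = 10.88
  Sum = 644.95125 mg/L·h
IV tail: 20.88/0.162 = 128.889; AUC_iv,0→∞ = 644.95125 + 128.889 = 773.84025 mg/L·h
Trapezoidal AUC_0→11 (oral tablet):
  [0→1.5]: (0.00+31.14)/2 × 1.5 = 23.355
  [1.5→2.5]: (31.14+35.02)/2 × 1 = 33.08
  [2.5→3.5]: (35.02+33.90)/2 × 1 = 34.46
  [3.5→7.5]: (33.90+20.26)/2 × 4 = 108.32
  [7.5→9]: (20.26+16.02)/2 × 1.5 = 27.21
  [9→11]: (16.02+11.64)/2 × 2 = 27.66
  Sum = 254.085 mg/L·h
oral tablet tail: 11.64/0.162 = 71.852; AUC_ev,0→∞ = 254.085 + 71.852 = 325.937 mg/L·h
F = (AUC_ev/D_ev)/(AUC_iv/D_iv) = (325.937/300)/(773.84025/200) = 1.08646/3.8692 = 0.2808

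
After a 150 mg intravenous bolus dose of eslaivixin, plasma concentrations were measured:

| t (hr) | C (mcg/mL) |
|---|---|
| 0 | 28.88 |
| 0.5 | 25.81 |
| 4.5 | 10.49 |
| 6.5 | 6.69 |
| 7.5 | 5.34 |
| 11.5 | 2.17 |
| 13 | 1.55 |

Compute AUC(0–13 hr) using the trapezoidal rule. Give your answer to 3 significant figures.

AUC = 127 mcg/mL·hr

Trapezoidal AUC_0→13:
  [0→0.5]: (28.88+25.81)/2 × 0.5 = 13.6725
  [0.5→4.5]: (25.81+10.49)/2 × 4 = 72.6
  [4.5→6.5]: (10.49+6.69)/2 × 2 = 17.18
  [6.5→7.5]: (6.69+5.34)/2 × 1 = 6.015
  [7.5→11.5]: (5.34+2.17)/2 × 4 = 15.02
  [11.5→13]: (2.17+1.55)/2 × 1.5 = 2.79
  Sum = 127.2775 mcg/mL·hr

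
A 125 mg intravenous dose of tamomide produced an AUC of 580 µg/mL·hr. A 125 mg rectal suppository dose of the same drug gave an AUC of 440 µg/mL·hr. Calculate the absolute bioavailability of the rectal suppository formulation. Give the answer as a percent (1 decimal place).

F = 75.9%

F = (AUC_ev / D_ev) / (AUC_iv / D_iv)
  = (440/125) / (580/125)
  = 3.52 / 4.64 = 0.7586
  = 75.86%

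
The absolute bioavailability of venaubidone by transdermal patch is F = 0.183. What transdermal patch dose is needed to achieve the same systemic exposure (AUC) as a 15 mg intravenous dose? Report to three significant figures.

For equal systemic exposure: F × D_ev = D_iv
D_ev = D_iv / F = 15 / 0.183 = 81.9672 mg

D_transdermal = 82.0 mg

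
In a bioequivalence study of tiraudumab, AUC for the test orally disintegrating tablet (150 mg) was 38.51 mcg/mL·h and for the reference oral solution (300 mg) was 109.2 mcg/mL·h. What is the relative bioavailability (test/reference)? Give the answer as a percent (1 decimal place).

F_rel = (AUC_test/D_test) / (AUC_ref/D_ref)
      = (38.51/150) / (109.2/300)
      = 0.256733 / 0.364 = 0.7053 = 70.53%

F_rel = 70.5%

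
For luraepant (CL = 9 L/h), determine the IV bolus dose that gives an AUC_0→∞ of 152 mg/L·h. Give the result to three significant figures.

Dose_iv = CL × AUC_0→∞
     = 9 × 152 = 1368 mg

Dose = 1370 mg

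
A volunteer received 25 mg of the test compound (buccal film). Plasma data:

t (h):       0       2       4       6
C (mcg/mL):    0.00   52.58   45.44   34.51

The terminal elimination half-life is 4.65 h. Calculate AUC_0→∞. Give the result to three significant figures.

Trapezoidal AUC_0→6:
  [0→2]: (0.00+52.58)/2 × 2 = 52.58
  [2→4]: (52.58+45.44)/2 × 2 = 98.02
  [4→6]: (45.44+34.51)/2 × 2 = 79.95
  Sum = 230.55 mcg/mL·h
k_e = ln2 / t½ = 0.693147 / 4.65 = 0.1491 h^-1
Extrapolated tail: C_last / k_e = 34.51 / 0.1491 = 231.455
AUC_0→∞ = 230.55 + 231.455 = 462.005 mcg/mL·h

AUC = 462 mcg/mL·h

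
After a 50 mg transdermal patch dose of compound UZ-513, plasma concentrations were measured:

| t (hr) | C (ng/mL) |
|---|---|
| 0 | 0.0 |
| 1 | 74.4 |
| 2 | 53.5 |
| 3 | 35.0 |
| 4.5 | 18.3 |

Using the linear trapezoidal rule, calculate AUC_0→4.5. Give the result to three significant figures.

AUC = 185 ng/mL·hr

Trapezoidal AUC_0→4.5:
  [0→1]: (0.0+74.4)/2 × 1 = 37.2
  [1→2]: (74.4+53.5)/2 × 1 = 63.95
  [2→3]: (53.5+35.0)/2 × 1 = 44.25
  [3→4.5]: (35.0+18.3)/2 × 1.5 = 39.975
  Sum = 185.375 ng/mL·hr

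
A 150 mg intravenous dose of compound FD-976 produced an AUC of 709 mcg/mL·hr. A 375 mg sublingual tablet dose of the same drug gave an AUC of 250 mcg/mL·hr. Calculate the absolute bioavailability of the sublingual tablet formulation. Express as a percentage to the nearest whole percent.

F = (AUC_ev / D_ev) / (AUC_iv / D_iv)
  = (250/375) / (709/150)
  = 0.666667 / 4.72667 = 0.1410
  = 14.10%

F = 14%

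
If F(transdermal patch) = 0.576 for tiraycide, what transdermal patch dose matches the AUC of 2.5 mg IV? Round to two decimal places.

D_transdermal = 4.34 mg

For equal systemic exposure: F × D_ev = D_iv
D_ev = D_iv / F = 2.5 / 0.576 = 4.34028 mg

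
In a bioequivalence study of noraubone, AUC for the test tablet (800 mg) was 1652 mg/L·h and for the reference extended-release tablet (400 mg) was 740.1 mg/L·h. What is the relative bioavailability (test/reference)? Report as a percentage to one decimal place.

F_rel = (AUC_test/D_test) / (AUC_ref/D_ref)
      = (1652/800) / (740.1/400)
      = 2.065 / 1.85025 = 1.1161 = 111.61%

F_rel = 111.6%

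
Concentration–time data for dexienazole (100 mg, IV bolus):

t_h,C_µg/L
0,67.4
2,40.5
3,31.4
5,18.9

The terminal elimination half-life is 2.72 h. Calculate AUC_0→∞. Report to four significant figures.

AUC = 268.3 µg/L·h

Trapezoidal AUC_0→5:
  [0→2]: (67.4+40.5)/2 × 2 = 107.9
  [2→3]: (40.5+31.4)/2 × 1 = 35.95
  [3→5]: (31.4+18.9)/2 × 2 = 50.3
  Sum = 194.15 µg/L·h
k_e = ln2 / t½ = 0.693147 / 2.72 = 0.2548 h^-1
Extrapolated tail: C_last / k_e = 18.9 / 0.2548 = 74.176
AUC_0→∞ = 194.15 + 74.176 = 268.326 µg/L·h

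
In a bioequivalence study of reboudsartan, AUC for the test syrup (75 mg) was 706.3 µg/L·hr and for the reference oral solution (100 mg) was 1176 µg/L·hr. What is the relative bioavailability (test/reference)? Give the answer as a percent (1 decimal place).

F_rel = (AUC_test/D_test) / (AUC_ref/D_ref)
      = (706.3/75) / (1176/100)
      = 9.41733 / 11.76 = 0.8008 = 80.08%

F_rel = 80.1%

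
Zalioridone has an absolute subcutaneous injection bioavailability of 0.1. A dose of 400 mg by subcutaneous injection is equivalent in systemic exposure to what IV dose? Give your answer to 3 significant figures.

Systemic exposure from an extravascular dose = F × D_ev, so the equivalent IV dose is F × D_ev.
D_iv = F × D_ev = 0.1 × 400 = 40 mg

D_iv = 40.0 mg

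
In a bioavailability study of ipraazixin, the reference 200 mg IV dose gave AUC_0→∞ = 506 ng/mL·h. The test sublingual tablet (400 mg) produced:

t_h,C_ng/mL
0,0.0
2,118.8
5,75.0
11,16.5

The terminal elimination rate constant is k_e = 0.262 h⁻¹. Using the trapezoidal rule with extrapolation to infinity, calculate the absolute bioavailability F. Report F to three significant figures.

Trapezoidal AUC_0→11 (sublingual tablet):
  [0→2]: (0.0+118.8)/2 × 2 = 118.8
  [2→5]: (118.8+75.0)/2 × 3 = 290.7
  [5→11]: (75.0+16.5)/2 × 6 = 274.5
  Sum = 684.0 ng/mL·h
Tail: C_last/k_e = 16.5/0.262 = 62.977
AUC_0→∞ (sublingual tablet) = 684.0 + 62.977 = 746.977 ng/mL·h
F = (AUC_ev/D_ev)/(AUC_iv/D_iv) = (746.977/400)/(506/200) = 1.8674425/2.53 = 0.7381

F = 0.738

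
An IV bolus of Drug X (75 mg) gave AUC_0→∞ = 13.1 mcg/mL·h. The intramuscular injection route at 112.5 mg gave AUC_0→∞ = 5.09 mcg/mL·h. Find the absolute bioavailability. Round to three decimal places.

F = 0.259

F = (AUC_ev / D_ev) / (AUC_iv / D_iv)
  = (5.09/112.5) / (13.1/75)
  = 0.0452444 / 0.174667 = 0.2590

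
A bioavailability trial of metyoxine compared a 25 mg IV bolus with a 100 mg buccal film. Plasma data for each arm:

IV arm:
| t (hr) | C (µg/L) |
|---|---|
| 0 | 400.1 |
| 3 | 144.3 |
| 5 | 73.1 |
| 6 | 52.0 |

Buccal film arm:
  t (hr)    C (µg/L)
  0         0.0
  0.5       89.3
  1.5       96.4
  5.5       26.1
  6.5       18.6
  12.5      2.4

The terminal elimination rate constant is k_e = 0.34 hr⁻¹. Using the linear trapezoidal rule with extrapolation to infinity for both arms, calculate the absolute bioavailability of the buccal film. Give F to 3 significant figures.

Trapezoidal AUC_0→6 (IV):
  [0→3]: (400.1+144.3)/2 × 3 = 816.6
  [3→5]: (144.3+73.1)/2 × 2 = 217.4
  [5→6]: (73.1+52.0)/2 × 1 = 62.55
  Sum = 1096.55 µg/L·hr
IV tail: 52.0/0.34 = 152.941; AUC_iv,0→∞ = 1096.55 + 152.941 = 1249.491 µg/L·hr
Trapezoidal AUC_0→12.5 (buccal film):
  [0→0.5]: (0.0+89.3)/2 × 0.5 = 22.325
  [0.5→1.5]: (89.3+96.4)/2 × 1 = 92.85
  [1.5→5.5]: (96.4+26.1)/2 × 4 = 245.0
  [5.5→6.5]: (26.1+18.6)/2 × 1 = 22.35
  [6.5→12.5]: (18.6+2.4)/2 × 6 = 63.0
  Sum = 445.525 µg/L·hr
buccal film tail: 2.4/0.34 = 7.059; AUC_ev,0→∞ = 445.525 + 7.059 = 452.584 µg/L·hr
F = (AUC_ev/D_ev)/(AUC_iv/D_iv) = (452.584/100)/(1249.491/25) = 4.52584/49.97964 = 0.0906

F = 0.0906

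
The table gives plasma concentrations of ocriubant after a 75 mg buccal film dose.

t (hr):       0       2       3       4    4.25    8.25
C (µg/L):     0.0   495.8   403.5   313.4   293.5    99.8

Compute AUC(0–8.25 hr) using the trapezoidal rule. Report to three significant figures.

Trapezoidal AUC_0→8.25:
  [0→2]: (0.0+495.8)/2 × 2 = 495.8
  [2→3]: (495.8+403.5)/2 × 1 = 449.65
  [3→4]: (403.5+313.4)/2 × 1 = 358.45
  [4→4.25]: (313.4+293.5)/2 × 0.25 = 75.8625
  [4.25→8.25]: (293.5+99.8)/2 × 4 = 786.6
  Sum = 2166.3625 µg/L·hr

AUC = 2170 µg/L·hr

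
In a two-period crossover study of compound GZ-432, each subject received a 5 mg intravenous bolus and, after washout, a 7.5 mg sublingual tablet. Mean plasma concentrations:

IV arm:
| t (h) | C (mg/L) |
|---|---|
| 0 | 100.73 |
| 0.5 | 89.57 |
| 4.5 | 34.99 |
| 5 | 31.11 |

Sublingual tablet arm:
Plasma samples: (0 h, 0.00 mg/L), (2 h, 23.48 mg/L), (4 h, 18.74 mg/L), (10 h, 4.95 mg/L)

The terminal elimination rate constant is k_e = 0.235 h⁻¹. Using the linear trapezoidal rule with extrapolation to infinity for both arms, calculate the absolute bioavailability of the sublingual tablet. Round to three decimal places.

Trapezoidal AUC_0→5 (IV):
  [0→0.5]: (100.73+89.57)/2 × 0.5 = 47.575
  [0.5→4.5]: (89.57+34.99)/2 × 4 = 249.12
  [4.5→5]: (34.99+31.11)/2 × 0.5 = 16.525
  Sum = 313.22 mg/L·h
IV tail: 31.11/0.235 = 132.383; AUC_iv,0→∞ = 313.22 + 132.383 = 445.603 mg/L·h
Trapezoidal AUC_0→10 (sublingual tablet):
  [0→2]: (0.00+23.48)/2 × 2 = 23.48
  [2→4]: (23.48+18.74)/2 × 2 = 42.22
  [4→10]: (18.74+4.95)/2 × 6 = 71.07
  Sum = 136.77 mg/L·h
sublingual tablet tail: 4.95/0.235 = 21.064; AUC_ev,0→∞ = 136.77 + 21.064 = 157.834 mg/L·h
F = (AUC_ev/D_ev)/(AUC_iv/D_iv) = (157.834/7.5)/(445.603/5) = 21.0445/89.1206 = 0.2361

F = 0.236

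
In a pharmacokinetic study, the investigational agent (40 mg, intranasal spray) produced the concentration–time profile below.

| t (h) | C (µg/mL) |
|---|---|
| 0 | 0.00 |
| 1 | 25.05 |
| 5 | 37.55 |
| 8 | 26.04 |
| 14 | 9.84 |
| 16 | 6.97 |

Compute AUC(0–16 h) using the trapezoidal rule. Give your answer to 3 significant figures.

Trapezoidal AUC_0→16:
  [0→1]: (0.00+25.05)/2 × 1 = 12.525
  [1→5]: (25.05+37.55)/2 × 4 = 125.2
  [5→8]: (37.55+26.04)/2 × 3 = 95.385
  [8→14]: (26.04+9.84)/2 × 6 = 107.64
  [14→16]: (9.84+6.97)/2 × 2 = 16.81
  Sum = 357.56 µg/mL·h

AUC = 358 µg/mL·h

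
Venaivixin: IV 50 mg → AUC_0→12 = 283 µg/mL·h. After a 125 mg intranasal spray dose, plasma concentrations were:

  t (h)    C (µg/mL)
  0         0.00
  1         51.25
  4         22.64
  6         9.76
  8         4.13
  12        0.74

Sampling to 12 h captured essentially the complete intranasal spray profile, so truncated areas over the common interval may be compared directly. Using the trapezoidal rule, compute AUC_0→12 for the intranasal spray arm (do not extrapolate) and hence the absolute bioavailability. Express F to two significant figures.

Trapezoidal AUC_0→12 (intranasal spray):
  [0→1]: (0.00+51.25)/2 × 1 = 25.625
  [1→4]: (51.25+22.64)/2 × 3 = 110.835
  [4→6]: (22.64+9.76)/2 × 2 = 32.4
  [6→8]: (9.76+4.13)/2 × 2 = 13.89
  [8→12]: (4.13+0.74)/2 × 4 = 9.74
  Sum = 192.49 µg/mL·h
F = (AUC_ev/D_ev)/(AUC_iv/D_iv) = (192.49/125)/(283/50) = 1.53992/5.66 = 0.2721

F = 0.27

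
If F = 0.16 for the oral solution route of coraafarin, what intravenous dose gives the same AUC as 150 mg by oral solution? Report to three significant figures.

D_iv = 24.0 mg

Systemic exposure from an extravascular dose = F × D_ev, so the equivalent IV dose is F × D_ev.
D_iv = F × D_ev = 0.16 × 150 = 24 mg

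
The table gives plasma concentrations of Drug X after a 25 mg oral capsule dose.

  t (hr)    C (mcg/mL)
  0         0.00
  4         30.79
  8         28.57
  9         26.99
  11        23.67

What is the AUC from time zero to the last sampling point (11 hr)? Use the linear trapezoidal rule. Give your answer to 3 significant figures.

AUC = 259 mcg/mL·hr

Trapezoidal AUC_0→11:
  [0→4]: (0.00+30.79)/2 × 4 = 61.58
  [4→8]: (30.79+28.57)/2 × 4 = 118.72
  [8→9]: (28.57+26.99)/2 × 1 = 27.78
  [9→11]: (26.99+23.67)/2 × 2 = 50.66
  Sum = 258.74 mcg/mL·hr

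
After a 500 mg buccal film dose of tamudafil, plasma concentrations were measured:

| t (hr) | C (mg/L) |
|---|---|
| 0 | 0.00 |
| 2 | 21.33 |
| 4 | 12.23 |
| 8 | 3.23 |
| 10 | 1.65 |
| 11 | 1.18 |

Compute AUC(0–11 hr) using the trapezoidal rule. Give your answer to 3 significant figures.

AUC = 92.1 mg/L·hr

Trapezoidal AUC_0→11:
  [0→2]: (0.00+21.33)/2 × 2 = 21.33
  [2→4]: (21.33+12.23)/2 × 2 = 33.56
  [4→8]: (12.23+3.23)/2 × 4 = 30.92
  [8→10]: (3.23+1.65)/2 × 2 = 4.88
  [10→11]: (1.65+1.18)/2 × 1 = 1.415
  Sum = 92.105 mg/L·hr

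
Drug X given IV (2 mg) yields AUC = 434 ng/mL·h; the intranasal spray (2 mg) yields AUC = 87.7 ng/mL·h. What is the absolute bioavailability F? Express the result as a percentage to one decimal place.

F = (AUC_ev / D_ev) / (AUC_iv / D_iv)
  = (87.7/2) / (434/2)
  = 43.85 / 217 = 0.2021
  = 20.21%

F = 20.2%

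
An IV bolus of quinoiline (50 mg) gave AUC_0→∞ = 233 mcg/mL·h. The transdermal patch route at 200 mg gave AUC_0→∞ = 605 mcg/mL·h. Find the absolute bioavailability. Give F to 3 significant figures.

F = 0.649

F = (AUC_ev / D_ev) / (AUC_iv / D_iv)
  = (605/200) / (233/50)
  = 3.025 / 4.66 = 0.6491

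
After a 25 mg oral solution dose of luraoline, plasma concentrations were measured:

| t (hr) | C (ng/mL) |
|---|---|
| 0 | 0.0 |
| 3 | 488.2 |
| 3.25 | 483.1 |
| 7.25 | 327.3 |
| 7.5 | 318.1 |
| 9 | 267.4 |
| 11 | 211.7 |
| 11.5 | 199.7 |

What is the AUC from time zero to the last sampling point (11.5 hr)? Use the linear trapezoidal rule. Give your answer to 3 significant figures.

AUC = 3580 ng/mL·hr

Trapezoidal AUC_0→11.5:
  [0→3]: (0.0+488.2)/2 × 3 = 732.3
  [3→3.25]: (488.2+483.1)/2 × 0.25 = 121.4125
  [3.25→7.25]: (483.1+327.3)/2 × 4 = 1620.8
  [7.25→7.5]: (327.3+318.1)/2 × 0.25 = 80.675
  [7.5→9]: (318.1+267.4)/2 × 1.5 = 439.125
  [9→11]: (267.4+211.7)/2 × 2 = 479.1
  [11→11.5]: (211.7+199.7)/2 × 0.5 = 102.85
  Sum = 3576.2625 ng/mL·hr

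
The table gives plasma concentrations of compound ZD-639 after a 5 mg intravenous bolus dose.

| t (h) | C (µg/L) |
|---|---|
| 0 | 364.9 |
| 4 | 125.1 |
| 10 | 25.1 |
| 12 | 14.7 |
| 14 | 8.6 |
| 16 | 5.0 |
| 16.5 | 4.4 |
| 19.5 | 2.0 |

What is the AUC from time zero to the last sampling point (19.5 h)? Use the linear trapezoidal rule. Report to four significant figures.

AUC = 1519 µg/L·h

Trapezoidal AUC_0→19.5:
  [0→4]: (364.9+125.1)/2 × 4 = 980.0
  [4→10]: (125.1+25.1)/2 × 6 = 450.6
  [10→12]: (25.1+14.7)/2 × 2 = 39.8
  [12→14]: (14.7+8.6)/2 × 2 = 23.3
  [14→16]: (8.6+5.0)/2 × 2 = 13.6
  [16→16.5]: (5.0+4.4)/2 × 0.5 = 2.35
  [16.5→19.5]: (4.4+2.0)/2 × 3 = 9.6
  Sum = 1519.25 µg/L·h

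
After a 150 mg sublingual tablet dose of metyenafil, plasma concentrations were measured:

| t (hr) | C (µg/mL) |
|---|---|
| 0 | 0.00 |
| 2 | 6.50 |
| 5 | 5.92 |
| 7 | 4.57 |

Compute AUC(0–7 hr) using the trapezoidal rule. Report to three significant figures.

Trapezoidal AUC_0→7:
  [0→2]: (0.00+6.50)/2 × 2 = 6.5
  [2→5]: (6.50+5.92)/2 × 3 = 18.63
  [5→7]: (5.92+4.57)/2 × 2 = 10.49
  Sum = 35.62 µg/mL·hr

AUC = 35.6 µg/mL·hr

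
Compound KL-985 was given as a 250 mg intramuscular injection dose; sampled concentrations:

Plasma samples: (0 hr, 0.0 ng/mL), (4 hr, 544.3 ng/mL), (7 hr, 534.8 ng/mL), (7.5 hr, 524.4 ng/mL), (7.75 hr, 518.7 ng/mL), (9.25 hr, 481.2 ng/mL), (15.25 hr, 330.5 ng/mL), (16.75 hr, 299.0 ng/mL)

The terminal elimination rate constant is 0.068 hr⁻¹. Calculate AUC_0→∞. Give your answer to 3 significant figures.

Trapezoidal AUC_0→16.75:
  [0→4]: (0.0+544.3)/2 × 4 = 1088.6
  [4→7]: (544.3+534.8)/2 × 3 = 1618.65
  [7→7.5]: (534.8+524.4)/2 × 0.5 = 264.8
  [7.5→7.75]: (524.4+518.7)/2 × 0.25 = 130.3875
  [7.75→9.25]: (518.7+481.2)/2 × 1.5 = 749.925
  [9.25→15.25]: (481.2+330.5)/2 × 6 = 2435.1
  [15.25→16.75]: (330.5+299.0)/2 × 1.5 = 472.125
  Sum = 6759.5875 ng/mL·hr
Extrapolated tail: C_last / k_e = 299.0 / 0.068 = 4397.059
AUC_0→∞ = 6759.5875 + 4397.059 = 11156.6465 ng/mL·hr

AUC = 11200 ng/mL·hr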